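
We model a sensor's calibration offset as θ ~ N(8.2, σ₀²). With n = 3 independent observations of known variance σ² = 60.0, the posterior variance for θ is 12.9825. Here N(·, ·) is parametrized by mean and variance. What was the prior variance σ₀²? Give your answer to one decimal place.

Posterior precision equals prior precision plus data precision: 1/σ_n² = 1/σ₀² + n/σ².
So 1/σ₀² = 1/12.9825 − 3/60.0 = 0.077027 − 0.050000 = 0.027027.
Hence σ₀² = 1/0.027027 ≈ 37.0.

σ₀² = 37.0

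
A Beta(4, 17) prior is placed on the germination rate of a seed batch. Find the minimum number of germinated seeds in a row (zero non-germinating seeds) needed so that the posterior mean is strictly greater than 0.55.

After k germinated seeds and 0 non-germinating seeds the posterior is Beta(4+k, 17), with mean (4+k)/(4+17+k).
Set (4+k)/(21+k) > 0.55 and solve: k > (0.55·21 − 4)/(1 − 0.55) = 16.778.
The smallest integer exceeding 16.778 is 17, and checking k=17: (21)/(38) = 0.5526 > 0.55.

k = 17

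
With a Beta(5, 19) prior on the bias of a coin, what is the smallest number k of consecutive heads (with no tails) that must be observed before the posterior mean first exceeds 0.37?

After k heads and 0 tails the posterior is Beta(5+k, 19), with mean (5+k)/(5+19+k).
Set (5+k)/(24+k) > 0.37 and solve: k > (0.37·24 − 5)/(1 − 0.37) = 6.159.
The smallest integer exceeding 6.159 is 7, and checking k=7: (12)/(31) = 0.3871 > 0.37.

k = 7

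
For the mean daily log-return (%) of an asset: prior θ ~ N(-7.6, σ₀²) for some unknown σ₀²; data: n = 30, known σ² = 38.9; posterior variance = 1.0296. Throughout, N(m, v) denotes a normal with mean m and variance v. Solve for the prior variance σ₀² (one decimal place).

For the Normal–Normal model with known σ², precisions add: τ_n = τ₀ + n/σ².
So 1/σ₀² = 1/1.0296 − 30/38.9 = 0.971251 − 0.771208 = 0.200043.
Hence σ₀² = 1/0.200043 ≈ 5.0.

σ₀² = 5.0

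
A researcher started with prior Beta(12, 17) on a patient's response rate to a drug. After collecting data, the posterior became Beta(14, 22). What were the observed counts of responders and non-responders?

Under Beta–binomial conjugacy the posterior parameters are (α+s, β+f).
Match parameters: s=14−12=2, f=22−17=5.

2 responders and 5 non-responders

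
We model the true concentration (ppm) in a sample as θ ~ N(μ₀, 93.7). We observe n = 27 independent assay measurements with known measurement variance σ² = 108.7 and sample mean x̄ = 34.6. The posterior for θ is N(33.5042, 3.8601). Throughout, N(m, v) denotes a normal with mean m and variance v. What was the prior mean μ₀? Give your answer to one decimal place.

μ₀ = 8.0

The posterior mean is a precision-weighted average: μ_n = (τ₀μ₀ + τ_data·x̄)/(τ₀+τ_data), with τ₀=1/σ₀² and τ_data=n/σ².
Here τ₀ = 1/93.7 = 0.010672 and τ_data = 27/108.7 = 0.248390, so τ_n = 0.259062.
Rearranging for μ₀: μ₀ = (μ_n·τ_n − τ_data·x̄)/τ₀ = (33.5042·0.259062 − 0.248390·34.6) / 0.010672 = 0.085371/0.010672 ≈ 8.0.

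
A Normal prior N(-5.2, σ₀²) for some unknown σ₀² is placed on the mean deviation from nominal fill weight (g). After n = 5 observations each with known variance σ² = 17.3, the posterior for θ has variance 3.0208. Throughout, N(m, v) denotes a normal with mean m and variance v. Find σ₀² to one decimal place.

σ₀² = 23.8

For the Normal–Normal model with known σ², precisions add: τ_n = τ₀ + n/σ².
So 1/σ₀² = 1/3.0208 − 5/17.3 = 0.331038 − 0.289017 = 0.042021.
Hence σ₀² = 1/0.042021 ≈ 23.8.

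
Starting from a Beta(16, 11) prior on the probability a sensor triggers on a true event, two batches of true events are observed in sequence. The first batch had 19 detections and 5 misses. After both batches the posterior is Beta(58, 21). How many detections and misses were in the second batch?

Sequential conjugate updates are equivalent to a single update on the pooled data, so total successes = posterior α − prior α and total failures = posterior β − prior β.
Total across both batches: 58−16=42 detections, 21−11=10 misses.
Subtract the first batch: 42−19=23 detections and 10−5=5 misses.

23 detections and 5 misses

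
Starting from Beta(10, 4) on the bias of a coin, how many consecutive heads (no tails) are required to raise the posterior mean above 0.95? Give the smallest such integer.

After k heads and 0 tails the posterior is Beta(10+k, 4), with mean (10+k)/(10+4+k).
Set (10+k)/(14+k) > 0.95 and solve: k > (0.95·14 − 10)/(1 − 0.95) = 66.000.
The smallest integer exceeding 66.000 is 67, and checking k=67: (77)/(81) = 0.9506 > 0.95.

k = 67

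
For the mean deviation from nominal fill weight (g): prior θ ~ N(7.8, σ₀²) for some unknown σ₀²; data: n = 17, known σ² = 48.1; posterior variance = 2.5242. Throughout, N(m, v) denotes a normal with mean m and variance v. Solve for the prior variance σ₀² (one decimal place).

σ₀² = 23.4

For the Normal–Normal model with known σ², precisions add: τ_n = τ₀ + n/σ².
So 1/σ₀² = 1/2.5242 − 17/48.1 = 0.396165 − 0.353430 = 0.042735.
Hence σ₀² = 1/0.042735 ≈ 23.4.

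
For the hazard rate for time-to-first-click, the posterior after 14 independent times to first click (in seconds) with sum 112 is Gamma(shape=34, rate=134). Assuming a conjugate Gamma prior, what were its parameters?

Gamma(shape=20, rate=22)

Gamma–exponential conjugacy: posterior shape = α + n, posterior rate = β + Σtᵢ.
So α = 34 − 14 = 20 and β = 134 − 112 = 22.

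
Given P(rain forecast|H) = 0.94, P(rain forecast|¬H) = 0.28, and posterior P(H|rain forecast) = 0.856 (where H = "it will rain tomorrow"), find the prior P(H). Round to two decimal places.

P(H) = 0.64

In odds form, posterior odds = prior odds × likelihood ratio, so prior odds = posterior odds ÷ LR.
Posterior odds = 0.856/(1−0.856) = 5.9444. LR = 0.94/0.28 = 3.3571.
Prior odds = 5.9444/3.3571 = 1.7707, so P(H) = 1.7707/(1+1.7707) ≈ 0.64.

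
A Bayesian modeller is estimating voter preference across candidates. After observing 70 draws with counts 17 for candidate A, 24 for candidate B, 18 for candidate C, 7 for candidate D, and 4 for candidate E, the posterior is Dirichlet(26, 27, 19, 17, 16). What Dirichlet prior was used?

For a Dirichlet(α) prior with multinomial counts c, the posterior is Dirichlet(α + c) componentwise.
Subtract each count from the matching posterior parameter: 26−17=9, 27−24=3, 19−18=1, 17−7=10, 16−4=12.

Dirichlet(9, 3, 1, 10, 12)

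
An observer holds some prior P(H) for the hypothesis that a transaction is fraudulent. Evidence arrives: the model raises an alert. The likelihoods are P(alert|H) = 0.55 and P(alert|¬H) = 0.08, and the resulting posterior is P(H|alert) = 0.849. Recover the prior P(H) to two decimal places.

P(H) = 0.45

Bayes' rule in odds form gives O(H|E) = O(H)·[P(E|H)/P(E|¬H)], hence O(H) = O(H|E)/LR.
Posterior odds = 0.849/(1−0.849) = 5.6225. LR = 0.55/0.08 = 6.8750.
Prior odds = 5.6225/6.8750 = 0.8178, so P(H) = 0.8178/(1+0.8178) ≈ 0.45.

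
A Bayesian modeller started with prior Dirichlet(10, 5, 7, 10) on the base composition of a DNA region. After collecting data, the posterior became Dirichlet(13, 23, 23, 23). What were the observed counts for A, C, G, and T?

For a Dirichlet(α) prior with multinomial counts c, the posterior is Dirichlet(α + c) componentwise.
Counts are posterior − prior componentwise: 13−10=3, 23−5=18, 23−7=16, 23−10=13.

counts (3, 18, 16, 13)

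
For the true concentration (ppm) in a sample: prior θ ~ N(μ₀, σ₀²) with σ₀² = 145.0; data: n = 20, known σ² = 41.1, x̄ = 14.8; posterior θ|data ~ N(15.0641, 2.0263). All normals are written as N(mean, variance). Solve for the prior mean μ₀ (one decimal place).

The posterior mean is a precision-weighted average: μ_n = (τ₀μ₀ + τ_data·x̄)/(τ₀+τ_data), with τ₀=1/σ₀² and τ_data=n/σ².
Here τ₀ = 1/145.0 = 0.006897 and τ_data = 20/41.1 = 0.486618, so τ_n = 0.493515.
Rearranging for μ₀: μ₀ = (μ_n·τ_n − τ_data·x̄)/τ₀ = (15.0641·0.493515 − 0.486618·14.8) / 0.006897 = 0.232413/0.006897 ≈ 33.7.

μ₀ = 33.7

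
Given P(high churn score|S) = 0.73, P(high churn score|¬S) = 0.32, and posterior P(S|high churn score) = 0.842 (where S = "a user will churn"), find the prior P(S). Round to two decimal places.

In odds form, posterior odds = prior odds × likelihood ratio, so prior odds = posterior odds ÷ LR.
Posterior odds = 0.842/(1−0.842) = 5.3291. LR = 0.73/0.32 = 2.2812.
Prior odds = 5.3291/2.2812 = 2.3361, so P(S) = 2.3361/(1+2.3361) ≈ 0.70.

P(S) = 0.70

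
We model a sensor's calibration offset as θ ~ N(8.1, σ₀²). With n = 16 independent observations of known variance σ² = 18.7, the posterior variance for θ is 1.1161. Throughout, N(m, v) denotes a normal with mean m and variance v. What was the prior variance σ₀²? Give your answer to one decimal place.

For the Normal–Normal model with known σ², precisions add: τ_n = τ₀ + n/σ².
So 1/σ₀² = 1/1.1161 − 16/18.7 = 0.895977 − 0.855615 = 0.040362.
Hence σ₀² = 1/0.040362 ≈ 24.8.

σ₀² = 24.8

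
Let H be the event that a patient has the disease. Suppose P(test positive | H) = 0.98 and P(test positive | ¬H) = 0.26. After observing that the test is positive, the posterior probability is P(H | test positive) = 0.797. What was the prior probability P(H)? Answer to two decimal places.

Bayes' rule in odds form gives O(H|E) = O(H)·[P(E|H)/P(E|¬H)], hence O(H) = O(H|E)/LR.
Posterior odds = 0.797/(1−0.797) = 3.9261. LR = 0.98/0.26 = 3.7692.
Prior odds = 3.9261/3.7692 = 1.0416, so P(H) = 1.0416/(1+1.0416) ≈ 0.51.

P(H) = 0.51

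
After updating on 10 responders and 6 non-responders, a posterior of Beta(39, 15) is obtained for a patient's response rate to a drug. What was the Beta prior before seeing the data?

Under Beta–binomial conjugacy the posterior parameters are (a+s, b+f).
So a = 39 − 10 = 29 and b = 15 − 6 = 9.

Beta(29, 9)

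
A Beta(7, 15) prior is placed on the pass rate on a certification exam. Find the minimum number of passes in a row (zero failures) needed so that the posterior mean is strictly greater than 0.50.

After k passes and 0 failures the posterior is Beta(7+k, 15), with mean (7+k)/(7+15+k).
Set (7+k)/(22+k) > 0.50 and solve: k > (0.50·22 − 7)/(1 − 0.50) = 8.000.
The smallest integer exceeding 8.000 is 9.

k = 9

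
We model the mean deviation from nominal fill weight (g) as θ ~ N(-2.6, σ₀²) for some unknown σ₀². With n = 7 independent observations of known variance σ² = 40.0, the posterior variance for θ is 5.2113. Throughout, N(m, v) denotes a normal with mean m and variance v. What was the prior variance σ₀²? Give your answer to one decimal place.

Posterior precision equals prior precision plus data precision: 1/σ_n² = 1/σ₀² + n/σ².
So 1/σ₀² = 1/5.2113 − 7/40.0 = 0.191891 − 0.175000 = 0.016891.
Hence σ₀² = 1/0.016891 ≈ 59.2.

σ₀² = 59.2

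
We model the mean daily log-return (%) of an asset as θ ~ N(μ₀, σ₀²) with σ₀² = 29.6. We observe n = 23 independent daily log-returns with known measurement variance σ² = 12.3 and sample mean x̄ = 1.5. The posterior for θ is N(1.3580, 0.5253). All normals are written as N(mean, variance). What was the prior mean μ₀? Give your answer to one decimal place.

μ₀ = -6.5

The posterior mean is a precision-weighted average: μ_n = (τ₀μ₀ + τ_data·x̄)/(τ₀+τ_data), with τ₀=1/σ₀² and τ_data=n/σ².
Here τ₀ = 1/29.6 = 0.033784 and τ_data = 23/12.3 = 1.869919, so τ_n = 1.903703.
Rearranging for μ₀: μ₀ = (μ_n·τ_n − τ_data·x̄)/τ₀ = (1.3580·1.903703 − 1.869919·1.5) / 0.033784 = -0.219650/0.033784 ≈ -6.5.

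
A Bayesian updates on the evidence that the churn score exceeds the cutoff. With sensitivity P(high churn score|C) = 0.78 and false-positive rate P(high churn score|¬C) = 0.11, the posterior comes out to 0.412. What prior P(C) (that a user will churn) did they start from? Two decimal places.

P(C) = 0.09

In odds form, posterior odds = prior odds × likelihood ratio, so prior odds = posterior odds ÷ LR.
Posterior odds = 0.412/(1−0.412) = 0.7007. LR = 0.78/0.11 = 7.0909.
Prior odds = 0.7007/7.0909 = 0.0988, so P(C) = 0.0988/(1+0.0988) ≈ 0.09.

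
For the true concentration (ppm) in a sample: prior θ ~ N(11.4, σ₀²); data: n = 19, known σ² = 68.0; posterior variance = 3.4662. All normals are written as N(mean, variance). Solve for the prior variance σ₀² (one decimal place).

For the Normal–Normal model with known σ², precisions add: τ_n = τ₀ + n/σ².
So 1/σ₀² = 1/3.4662 − 19/68.0 = 0.288500 − 0.279412 = 0.009088.
Hence σ₀² = 1/0.009088 ≈ 110.0.

σ₀² = 110.0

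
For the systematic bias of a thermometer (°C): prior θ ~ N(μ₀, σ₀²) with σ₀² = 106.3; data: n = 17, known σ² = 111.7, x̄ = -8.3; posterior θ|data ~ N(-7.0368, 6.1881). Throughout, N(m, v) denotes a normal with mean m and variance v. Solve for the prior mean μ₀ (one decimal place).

The posterior mean is a precision-weighted average: μ_n = (τ₀μ₀ + τ_data·x̄)/(τ₀+τ_data), with τ₀=1/σ₀² and τ_data=n/σ².
Here τ₀ = 1/106.3 = 0.009407 and τ_data = 17/111.7 = 0.152193, so τ_n = 0.161600.
Rearranging for μ₀: μ₀ = (μ_n·τ_n − τ_data·x̄)/τ₀ = (-7.0368·0.161600 − 0.152193·-8.3) / 0.009407 = 0.126055/0.009407 ≈ 13.4.

μ₀ = 13.4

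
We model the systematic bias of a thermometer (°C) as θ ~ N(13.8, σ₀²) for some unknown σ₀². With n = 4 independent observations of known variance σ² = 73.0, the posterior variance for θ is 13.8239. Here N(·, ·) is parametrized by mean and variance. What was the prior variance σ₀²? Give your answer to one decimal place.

Posterior precision equals prior precision plus data precision: 1/σ_n² = 1/σ₀² + n/σ².
So 1/σ₀² = 1/13.8239 − 4/73.0 = 0.072338 − 0.054795 = 0.017543.
Hence σ₀² = 1/0.017543 ≈ 57.0.

σ₀² = 57.0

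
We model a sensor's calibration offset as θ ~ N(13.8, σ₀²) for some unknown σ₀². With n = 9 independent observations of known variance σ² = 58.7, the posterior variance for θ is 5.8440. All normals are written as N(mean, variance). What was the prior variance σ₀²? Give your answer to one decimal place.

σ₀² = 56.2

Posterior precision equals prior precision plus data precision: 1/σ_n² = 1/σ₀² + n/σ².
So 1/σ₀² = 1/5.8440 − 9/58.7 = 0.171116 − 0.153322 = 0.017794.
Hence σ₀² = 1/0.017794 ≈ 56.2.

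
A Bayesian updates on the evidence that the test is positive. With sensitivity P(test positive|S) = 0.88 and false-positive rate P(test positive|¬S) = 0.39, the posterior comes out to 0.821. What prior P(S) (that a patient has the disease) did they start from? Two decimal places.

In odds form, posterior odds = prior odds × likelihood ratio, so prior odds = posterior odds ÷ LR.
Posterior odds = 0.821/(1−0.821) = 4.5866. LR = 0.88/0.39 = 2.2564.
Prior odds = 4.5866/2.2564 = 2.0327, so P(S) = 2.0327/(1+2.0327) ≈ 0.67.

P(S) = 0.67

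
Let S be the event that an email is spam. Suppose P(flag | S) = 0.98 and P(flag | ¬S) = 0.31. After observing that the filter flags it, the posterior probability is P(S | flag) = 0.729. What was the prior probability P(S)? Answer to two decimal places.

In odds form, posterior odds = prior odds × likelihood ratio, so prior odds = posterior odds ÷ LR.
Posterior odds = 0.729/(1−0.729) = 2.6900. LR = 0.98/0.31 = 3.1613.
Prior odds = 2.6900/3.1613 = 0.8509, so P(S) = 0.8509/(1+0.8509) ≈ 0.46.

P(S) = 0.46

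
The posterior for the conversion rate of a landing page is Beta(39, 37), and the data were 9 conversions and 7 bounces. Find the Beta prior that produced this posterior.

Beta(30, 30)

A Beta(α, β) prior with s successes and f failures in binomial data gives a Beta(α+s, β+f) posterior.
Subtract the data counts: 39−9=30, 37−7=30.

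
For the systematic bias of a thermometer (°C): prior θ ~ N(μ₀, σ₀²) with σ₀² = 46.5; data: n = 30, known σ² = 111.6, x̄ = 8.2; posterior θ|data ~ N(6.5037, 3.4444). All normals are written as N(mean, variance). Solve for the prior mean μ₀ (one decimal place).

μ₀ = -14.7

The posterior mean is a precision-weighted average: μ_n = (τ₀μ₀ + τ_data·x̄)/(τ₀+τ_data), with τ₀=1/σ₀² and τ_data=n/σ².
Here τ₀ = 1/46.5 = 0.021505 and τ_data = 30/111.6 = 0.268817, so τ_n = 0.290322.
Rearranging for μ₀: μ₀ = (μ_n·τ_n − τ_data·x̄)/τ₀ = (6.5037·0.290322 − 0.268817·8.2) / 0.021505 = -0.316132/0.021505 ≈ -14.7.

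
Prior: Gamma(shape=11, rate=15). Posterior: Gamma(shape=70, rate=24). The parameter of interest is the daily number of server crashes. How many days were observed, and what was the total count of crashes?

n = 9 days with total 59 crashes

Gamma–Poisson conjugacy: posterior shape = α + Σxᵢ, posterior rate = β + n.
Matching: Σxᵢ = 70 − 11 = 59 and n = 24 − 15 = 9.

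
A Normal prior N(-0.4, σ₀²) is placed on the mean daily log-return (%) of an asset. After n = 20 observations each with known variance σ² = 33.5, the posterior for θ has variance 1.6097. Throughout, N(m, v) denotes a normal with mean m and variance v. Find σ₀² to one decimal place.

σ₀² = 41.3

For the Normal–Normal model with known σ², precisions add: τ_n = τ₀ + n/σ².
So 1/σ₀² = 1/1.6097 − 20/33.5 = 0.621234 − 0.597015 = 0.024219.
Hence σ₀² = 1/0.024219 ≈ 41.3.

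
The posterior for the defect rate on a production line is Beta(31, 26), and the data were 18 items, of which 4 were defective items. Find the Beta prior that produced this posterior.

Under Beta–binomial conjugacy the posterior parameters are (α+s, β+f).
Subtract the data counts: 31−4=27, 26−14=12.

Beta(27, 12)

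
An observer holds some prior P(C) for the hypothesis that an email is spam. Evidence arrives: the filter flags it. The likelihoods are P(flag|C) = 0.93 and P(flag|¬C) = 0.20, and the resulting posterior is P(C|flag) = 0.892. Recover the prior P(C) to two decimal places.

P(C) = 0.64

In odds form, posterior odds = prior odds × likelihood ratio, so prior odds = posterior odds ÷ LR.
Posterior odds = 0.892/(1−0.892) = 8.2593. LR = 0.93/0.20 = 4.6500.
Prior odds = 8.2593/4.6500 = 1.7762, so P(C) = 1.7762/(1+1.7762) ≈ 0.64.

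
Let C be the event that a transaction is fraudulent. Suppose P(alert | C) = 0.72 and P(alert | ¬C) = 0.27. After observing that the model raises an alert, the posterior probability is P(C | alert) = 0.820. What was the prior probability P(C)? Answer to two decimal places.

P(C) = 0.63

Bayes' rule in odds form gives O(C|E) = O(C)·[P(E|C)/P(E|¬C)], hence O(C) = O(C|E)/LR.
Posterior odds = 0.820/(1−0.820) = 4.5556. LR = 0.72/0.27 = 2.6667.
Prior odds = 4.5556/2.6667 = 1.7083, so P(C) = 1.7083/(1+1.7083) ≈ 0.63.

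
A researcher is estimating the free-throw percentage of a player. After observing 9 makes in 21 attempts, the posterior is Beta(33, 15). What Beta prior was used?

A Beta(a, b) prior with s successes and f failures in binomial data gives a Beta(a+s, b+f) posterior.
So a = 33 − 9 = 24 and b = 15 − 12 = 3.

Beta(24, 3)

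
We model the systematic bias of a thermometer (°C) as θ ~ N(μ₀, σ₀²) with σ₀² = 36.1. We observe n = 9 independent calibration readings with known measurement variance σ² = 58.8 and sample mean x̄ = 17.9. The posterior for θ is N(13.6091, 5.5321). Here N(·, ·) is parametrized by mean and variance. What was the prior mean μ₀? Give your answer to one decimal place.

μ₀ = -10.1

The posterior mean is a precision-weighted average: μ_n = (τ₀μ₀ + τ_data·x̄)/(τ₀+τ_data), with τ₀=1/σ₀² and τ_data=n/σ².
Here τ₀ = 1/36.1 = 0.027701 and τ_data = 9/58.8 = 0.153061, so τ_n = 0.180762.
Rearranging for μ₀: μ₀ = (μ_n·τ_n − τ_data·x̄)/τ₀ = (13.6091·0.180762 − 0.153061·17.9) / 0.027701 = -0.279784/0.027701 ≈ -10.1.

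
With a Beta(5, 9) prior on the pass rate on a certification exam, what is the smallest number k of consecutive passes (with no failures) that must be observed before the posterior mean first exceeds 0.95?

k = 167

After k passes and 0 failures the posterior is Beta(5+k, 9), with mean (5+k)/(5+9+k).
Set (5+k)/(14+k) > 0.95 and solve: k > (0.95·14 − 5)/(1 − 0.95) = 166.000.
The smallest integer exceeding 166.000 is 167, and checking k=167: (172)/(181) = 0.9503 > 0.95.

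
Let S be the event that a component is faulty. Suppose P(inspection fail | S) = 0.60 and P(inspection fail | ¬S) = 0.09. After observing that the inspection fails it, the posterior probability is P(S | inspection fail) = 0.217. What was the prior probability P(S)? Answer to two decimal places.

Bayes' rule in odds form gives O(S|E) = O(S)·[P(E|S)/P(E|¬S)], hence O(S) = O(S|E)/LR.
Posterior odds = 0.217/(1−0.217) = 0.2771. LR = 0.60/0.09 = 6.6667.
Prior odds = 0.2771/6.6667 = 0.0416, so P(S) = 0.0416/(1+0.0416) ≈ 0.04.

P(S) = 0.04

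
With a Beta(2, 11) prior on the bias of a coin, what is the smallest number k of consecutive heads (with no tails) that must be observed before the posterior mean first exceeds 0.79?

After k heads and 0 tails the posterior is Beta(2+k, 11), with mean (2+k)/(2+11+k).
Set (2+k)/(13+k) > 0.79 and solve: k > (0.79·13 − 2)/(1 − 0.79) = 39.381.
The smallest integer exceeding 39.381 is 40.

k = 40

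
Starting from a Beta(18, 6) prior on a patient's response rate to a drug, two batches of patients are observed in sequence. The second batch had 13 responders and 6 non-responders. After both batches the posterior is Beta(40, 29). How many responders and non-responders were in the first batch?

9 responders and 17 non-responders

Because Beta–binomial updating is additive in the counts, the combined data contributed (α_post−α_prior, β_post−β_prior) successes and failures.
Total across both batches: 40−18=22 responders, 29−6=23 non-responders.
Subtract the second batch: 22−13=9 responders and 23−6=17 non-responders.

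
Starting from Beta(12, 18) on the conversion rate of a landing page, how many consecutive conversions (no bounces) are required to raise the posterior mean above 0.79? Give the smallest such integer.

k = 56

After k conversions and 0 bounces the posterior is Beta(12+k, 18), with mean (12+k)/(12+18+k).
Set (12+k)/(30+k) > 0.79 and solve: k > (0.79·30 − 12)/(1 − 0.79) = 55.714.
The smallest integer exceeding 55.714 is 56, and checking k=56: (68)/(86) = 0.7907 > 0.79.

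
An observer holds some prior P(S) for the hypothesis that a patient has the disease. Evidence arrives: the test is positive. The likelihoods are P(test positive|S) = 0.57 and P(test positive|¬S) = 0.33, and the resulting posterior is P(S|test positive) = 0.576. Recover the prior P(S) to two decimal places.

Bayes' rule in odds form gives O(S|E) = O(S)·[P(E|S)/P(E|¬S)], hence O(S) = O(S|E)/LR.
Posterior odds = 0.576/(1−0.576) = 1.3585. LR = 0.57/0.33 = 1.7273.
Prior odds = 1.3585/1.7273 = 0.7865, so P(S) = 0.7865/(1+0.7865) ≈ 0.44.

P(S) = 0.44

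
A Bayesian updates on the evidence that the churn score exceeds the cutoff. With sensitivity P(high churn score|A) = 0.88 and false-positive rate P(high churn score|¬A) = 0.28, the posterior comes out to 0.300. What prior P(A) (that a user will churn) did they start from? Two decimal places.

Bayes' rule in odds form gives O(A|E) = O(A)·[P(E|A)/P(E|¬A)], hence O(A) = O(A|E)/LR.
Posterior odds = 0.300/(1−0.300) = 0.4286. LR = 0.88/0.28 = 3.1429.
Prior odds = 0.4286/3.1429 = 0.1364, so P(A) = 0.1364/(1+0.1364) ≈ 0.12.

P(A) = 0.12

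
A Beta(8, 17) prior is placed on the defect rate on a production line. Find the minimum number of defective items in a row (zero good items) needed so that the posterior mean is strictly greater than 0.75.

After k defective items and 0 good items the posterior is Beta(8+k, 17), with mean (8+k)/(8+17+k).
Set (8+k)/(25+k) > 0.75 and solve: k > (0.75·25 − 8)/(1 − 0.75) = 43.000.
The smallest integer exceeding 43.000 is 44.

k = 44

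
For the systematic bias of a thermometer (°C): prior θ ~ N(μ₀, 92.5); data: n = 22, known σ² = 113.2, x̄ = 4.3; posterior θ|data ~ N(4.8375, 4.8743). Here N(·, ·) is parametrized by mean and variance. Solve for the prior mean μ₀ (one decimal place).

μ₀ = 14.5

With known observation variance, the Normal–Normal posterior has precision τ_n = τ₀ + n/σ² and mean μ_n = (τ₀μ₀ + (n/σ²)x̄)/τ_n.
Here τ₀ = 1/92.5 = 0.010811 and τ_data = 22/113.2 = 0.194346, so τ_n = 0.205157.
Rearranging for μ₀: μ₀ = (μ_n·τ_n − τ_data·x̄)/τ₀ = (4.8375·0.205157 − 0.194346·4.3) / 0.010811 = 0.156759/0.010811 ≈ 14.5.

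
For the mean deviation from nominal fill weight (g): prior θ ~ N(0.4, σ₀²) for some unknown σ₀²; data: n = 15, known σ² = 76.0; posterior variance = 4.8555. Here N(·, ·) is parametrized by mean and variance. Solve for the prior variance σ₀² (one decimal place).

For the Normal–Normal model with known σ², precisions add: τ_n = τ₀ + n/σ².
So 1/σ₀² = 1/4.8555 − 15/76.0 = 0.205952 − 0.197368 = 0.008584.
Hence σ₀² = 1/0.008584 ≈ 116.5.

σ₀² = 116.5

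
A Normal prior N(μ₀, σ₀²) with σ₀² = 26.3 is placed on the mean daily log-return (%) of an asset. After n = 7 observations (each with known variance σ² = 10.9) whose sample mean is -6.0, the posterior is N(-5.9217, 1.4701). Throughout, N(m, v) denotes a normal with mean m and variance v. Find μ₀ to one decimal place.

μ₀ = -4.6

The posterior mean is a precision-weighted average: μ_n = (τ₀μ₀ + τ_data·x̄)/(τ₀+τ_data), with τ₀=1/σ₀² and τ_data=n/σ².
Here τ₀ = 1/26.3 = 0.038023 and τ_data = 7/10.9 = 0.642202, so τ_n = 0.680225.
Rearranging for μ₀: μ₀ = (μ_n·τ_n − τ_data·x̄)/τ₀ = (-5.9217·0.680225 − 0.642202·-6.0) / 0.038023 = -0.174876/0.038023 ≈ -4.6.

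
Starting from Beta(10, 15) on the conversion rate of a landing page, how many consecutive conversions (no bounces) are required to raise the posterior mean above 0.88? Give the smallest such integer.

After k conversions and 0 bounces the posterior is Beta(10+k, 15), with mean (10+k)/(10+15+k).
Set (10+k)/(25+k) > 0.88 and solve: k > (0.88·25 − 10)/(1 − 0.88) = 100.000.
The smallest integer exceeding 100.000 is 101, and checking k=101: (111)/(126) = 0.8810 > 0.88.

k = 101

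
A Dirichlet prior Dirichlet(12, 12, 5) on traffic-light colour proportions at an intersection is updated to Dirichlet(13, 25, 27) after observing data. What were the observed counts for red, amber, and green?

For a Dirichlet(α) prior with multinomial counts c, the posterior is Dirichlet(α + c) componentwise.
Counts are posterior − prior componentwise: 13−12=1, 25−12=13, 27−5=22.

counts (1, 13, 22)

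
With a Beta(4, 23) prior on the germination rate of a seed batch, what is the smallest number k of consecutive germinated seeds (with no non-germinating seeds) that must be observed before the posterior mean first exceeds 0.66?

After k germinated seeds and 0 non-germinating seeds the posterior is Beta(4+k, 23), with mean (4+k)/(4+23+k).
Set (4+k)/(27+k) > 0.66 and solve: k > (0.66·27 − 4)/(1 − 0.66) = 40.647.
The smallest integer exceeding 40.647 is 41.

k = 41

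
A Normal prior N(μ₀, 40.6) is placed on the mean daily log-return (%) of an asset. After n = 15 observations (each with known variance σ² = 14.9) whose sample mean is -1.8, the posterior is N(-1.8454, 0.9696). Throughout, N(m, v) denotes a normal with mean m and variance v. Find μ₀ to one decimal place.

The posterior mean is a precision-weighted average: μ_n = (τ₀μ₀ + τ_data·x̄)/(τ₀+τ_data), with τ₀=1/σ₀² and τ_data=n/σ².
Here τ₀ = 1/40.6 = 0.024631 and τ_data = 15/14.9 = 1.006711, so τ_n = 1.031342.
Rearranging for μ₀: μ₀ = (μ_n·τ_n − τ_data·x̄)/τ₀ = (-1.8454·1.031342 − 1.006711·-1.8) / 0.024631 = -0.091159/0.024631 ≈ -3.7.

μ₀ = -3.7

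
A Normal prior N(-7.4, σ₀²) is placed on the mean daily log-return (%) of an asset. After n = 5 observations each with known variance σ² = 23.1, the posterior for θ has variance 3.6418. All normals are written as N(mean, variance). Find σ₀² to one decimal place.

For the Normal–Normal model with known σ², precisions add: τ_n = τ₀ + n/σ².
So 1/σ₀² = 1/3.6418 − 5/23.1 = 0.274589 − 0.216450 = 0.058139.
Hence σ₀² = 1/0.058139 ≈ 17.2.

σ₀² = 17.2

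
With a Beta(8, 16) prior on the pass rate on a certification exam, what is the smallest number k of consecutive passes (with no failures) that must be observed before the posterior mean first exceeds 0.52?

k = 10

After k passes and 0 failures the posterior is Beta(8+k, 16), with mean (8+k)/(8+16+k).
Set (8+k)/(24+k) > 0.52 and solve: k > (0.52·24 − 8)/(1 − 0.52) = 9.333.
The smallest integer exceeding 9.333 is 10, and checking k=10: (18)/(34) = 0.5294 > 0.52.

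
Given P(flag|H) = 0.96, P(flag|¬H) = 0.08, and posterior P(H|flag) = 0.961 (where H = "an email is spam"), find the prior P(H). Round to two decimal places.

In odds form, posterior odds = prior odds × likelihood ratio, so prior odds = posterior odds ÷ LR.
Posterior odds = 0.961/(1−0.961) = 24.6410. LR = 0.96/0.08 = 12.0000.
Prior odds = 24.6410/12.0000 = 2.0534, so P(H) = 2.0534/(1+2.0534) ≈ 0.67.

P(H) = 0.67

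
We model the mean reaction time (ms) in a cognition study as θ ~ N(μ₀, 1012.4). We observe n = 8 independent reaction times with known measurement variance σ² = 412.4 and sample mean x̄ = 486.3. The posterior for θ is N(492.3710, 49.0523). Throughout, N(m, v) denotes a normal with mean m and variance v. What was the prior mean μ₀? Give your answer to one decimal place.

μ₀ = 611.6

The posterior mean is a precision-weighted average: μ_n = (τ₀μ₀ + τ_data·x̄)/(τ₀+τ_data), with τ₀=1/σ₀² and τ_data=n/σ².
Here τ₀ = 1/1012.4 = 0.000988 and τ_data = 8/412.4 = 0.019399, so τ_n = 0.020387.
Rearranging for μ₀: μ₀ = (μ_n·τ_n − τ_data·x̄)/τ₀ = (492.3710·0.020387 − 0.019399·486.3) / 0.000988 = 0.604234/0.000988 ≈ 611.6.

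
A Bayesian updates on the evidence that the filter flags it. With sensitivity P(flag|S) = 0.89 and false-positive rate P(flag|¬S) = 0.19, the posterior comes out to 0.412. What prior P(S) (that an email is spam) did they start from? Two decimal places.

Bayes' rule in odds form gives O(S|E) = O(S)·[P(E|S)/P(E|¬S)], hence O(S) = O(S|E)/LR.
Posterior odds = 0.412/(1−0.412) = 0.7007. LR = 0.89/0.19 = 4.6842.
Prior odds = 0.7007/4.6842 = 0.1496, so P(S) = 0.1496/(1+0.1496) ≈ 0.13.

P(S) = 0.13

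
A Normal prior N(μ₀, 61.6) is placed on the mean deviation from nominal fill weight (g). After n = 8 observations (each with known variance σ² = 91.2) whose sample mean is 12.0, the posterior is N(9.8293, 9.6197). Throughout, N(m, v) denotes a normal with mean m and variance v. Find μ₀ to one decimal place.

μ₀ = -1.9

With known observation variance, the Normal–Normal posterior has precision τ_n = τ₀ + n/σ² and mean μ_n = (τ₀μ₀ + (n/σ²)x̄)/τ_n.
Here τ₀ = 1/61.6 = 0.016234 and τ_data = 8/91.2 = 0.087719, so τ_n = 0.103953.
Rearranging for μ₀: μ₀ = (μ_n·τ_n − τ_data·x̄)/τ₀ = (9.8293·0.103953 − 0.087719·12.0) / 0.016234 = -0.030843/0.016234 ≈ -1.9.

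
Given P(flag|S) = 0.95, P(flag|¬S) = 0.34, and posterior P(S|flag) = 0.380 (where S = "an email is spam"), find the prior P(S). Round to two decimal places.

P(S) = 0.18

In odds form, posterior odds = prior odds × likelihood ratio, so prior odds = posterior odds ÷ LR.
Posterior odds = 0.380/(1−0.380) = 0.6129. LR = 0.95/0.34 = 2.7941.
Prior odds = 0.6129/2.7941 = 0.2194, so P(S) = 0.2194/(1+0.2194) ≈ 0.18.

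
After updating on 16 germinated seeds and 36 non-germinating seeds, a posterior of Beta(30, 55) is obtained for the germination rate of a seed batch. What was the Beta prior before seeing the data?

Beta(14, 19)

Under Beta–binomial conjugacy the posterior parameters are (a+s, b+f).
Subtract the data counts: 30−16=14, 55−36=19.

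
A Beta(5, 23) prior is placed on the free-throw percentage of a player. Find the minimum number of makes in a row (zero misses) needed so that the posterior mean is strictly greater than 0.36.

After k makes and 0 misses the posterior is Beta(5+k, 23), with mean (5+k)/(5+23+k).
Set (5+k)/(28+k) > 0.36 and solve: k > (0.36·28 − 5)/(1 − 0.36) = 7.938.
The smallest integer exceeding 7.938 is 8, and checking k=8: (13)/(36) = 0.3611 > 0.36.

k = 8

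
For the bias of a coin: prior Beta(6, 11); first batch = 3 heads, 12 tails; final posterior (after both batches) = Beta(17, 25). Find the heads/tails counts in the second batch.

8 heads and 2 tails

Because Beta–binomial updating is additive in the counts, the combined data contributed (α_post−α_prior, β_post−β_prior) successes and failures.
Total across both batches: 17−6=11 heads, 25−11=14 tails.
Subtract the first batch: 11−3=8 heads and 14−12=2 tails.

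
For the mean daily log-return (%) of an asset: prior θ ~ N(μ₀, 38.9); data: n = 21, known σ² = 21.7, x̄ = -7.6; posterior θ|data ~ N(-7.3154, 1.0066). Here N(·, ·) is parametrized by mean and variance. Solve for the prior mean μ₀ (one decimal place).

With known observation variance, the Normal–Normal posterior has precision τ_n = τ₀ + n/σ² and mean μ_n = (τ₀μ₀ + (n/σ²)x̄)/τ_n.
Here τ₀ = 1/38.9 = 0.025707 and τ_data = 21/21.7 = 0.967742, so τ_n = 0.993449.
Rearranging for μ₀: μ₀ = (μ_n·τ_n − τ_data·x̄)/τ₀ = (-7.3154·0.993449 − 0.967742·-7.6) / 0.025707 = 0.087362/0.025707 ≈ 3.4.

μ₀ = 3.4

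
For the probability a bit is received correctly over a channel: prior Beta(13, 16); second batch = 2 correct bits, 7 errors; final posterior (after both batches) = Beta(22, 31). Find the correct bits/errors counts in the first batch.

Sequential conjugate updates are equivalent to a single update on the pooled data, so total successes = posterior α − prior α and total failures = posterior β − prior β.
Total across both batches: 22−13=9 correct bits, 31−16=15 errors.
Subtract the second batch: 9−2=7 correct bits and 15−7=8 errors.

7 correct bits and 8 errors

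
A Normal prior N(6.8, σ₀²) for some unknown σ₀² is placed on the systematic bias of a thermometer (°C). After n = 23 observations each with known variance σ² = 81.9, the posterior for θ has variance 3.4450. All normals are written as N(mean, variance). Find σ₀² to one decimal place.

σ₀² = 105.9

Posterior precision equals prior precision plus data precision: 1/σ_n² = 1/σ₀² + n/σ².
So 1/σ₀² = 1/3.4450 − 23/81.9 = 0.290276 − 0.280830 = 0.009446.
Hence σ₀² = 1/0.009446 ≈ 105.9.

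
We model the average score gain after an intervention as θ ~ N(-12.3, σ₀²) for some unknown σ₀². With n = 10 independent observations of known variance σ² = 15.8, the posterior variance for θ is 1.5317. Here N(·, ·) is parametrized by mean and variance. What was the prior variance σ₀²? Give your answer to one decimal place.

Posterior precision equals prior precision plus data precision: 1/σ_n² = 1/σ₀² + n/σ².
So 1/σ₀² = 1/1.5317 − 10/15.8 = 0.652869 − 0.632911 = 0.019958.
Hence σ₀² = 1/0.019958 ≈ 50.1.

σ₀² = 50.1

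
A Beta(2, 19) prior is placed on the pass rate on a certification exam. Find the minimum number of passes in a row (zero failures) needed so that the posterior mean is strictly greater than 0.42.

After k passes and 0 failures the posterior is Beta(2+k, 19), with mean (2+k)/(2+19+k).
Set (2+k)/(21+k) > 0.42 and solve: k > (0.42·21 − 2)/(1 − 0.42) = 11.759.
The smallest integer exceeding 11.759 is 12.

k = 12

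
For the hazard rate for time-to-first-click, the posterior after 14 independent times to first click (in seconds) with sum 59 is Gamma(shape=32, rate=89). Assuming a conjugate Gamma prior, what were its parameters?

For an exponential likelihood with a Gamma(α, β) prior on the rate, n observations with total T give posterior Gamma(α+n, β+T).
So α = 32 − 14 = 18 and β = 89 − 59 = 30.

Gamma(shape=18, rate=30)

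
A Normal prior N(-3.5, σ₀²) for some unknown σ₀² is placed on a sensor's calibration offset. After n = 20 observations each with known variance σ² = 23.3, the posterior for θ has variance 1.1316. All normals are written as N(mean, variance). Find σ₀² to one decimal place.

Posterior precision equals prior precision plus data precision: 1/σ_n² = 1/σ₀² + n/σ².
So 1/σ₀² = 1/1.1316 − 20/23.3 = 0.883704 − 0.858369 = 0.025335.
Hence σ₀² = 1/0.025335 ≈ 39.5.

σ₀² = 39.5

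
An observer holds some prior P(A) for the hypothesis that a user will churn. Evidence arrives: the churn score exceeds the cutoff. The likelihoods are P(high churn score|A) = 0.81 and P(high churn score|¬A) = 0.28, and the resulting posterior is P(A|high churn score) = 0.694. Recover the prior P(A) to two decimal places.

P(A) = 0.44

Bayes' rule in odds form gives O(A|E) = O(A)·[P(E|A)/P(E|¬A)], hence O(A) = O(A|E)/LR.
Posterior odds = 0.694/(1−0.694) = 2.2680. LR = 0.81/0.28 = 2.8929.
Prior odds = 2.2680/2.8929 = 0.7840, so P(A) = 0.7840/(1+0.7840) ≈ 0.44.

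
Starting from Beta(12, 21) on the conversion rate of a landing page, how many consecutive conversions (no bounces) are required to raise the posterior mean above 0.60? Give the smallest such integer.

k = 20

After k conversions and 0 bounces the posterior is Beta(12+k, 21), with mean (12+k)/(12+21+k).
Set (12+k)/(33+k) > 0.60 and solve: k > (0.60·33 − 12)/(1 − 0.60) = 19.500.
The smallest integer exceeding 19.500 is 20.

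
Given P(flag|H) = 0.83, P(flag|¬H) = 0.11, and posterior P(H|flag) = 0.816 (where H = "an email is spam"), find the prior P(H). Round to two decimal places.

P(H) = 0.37

In odds form, posterior odds = prior odds × likelihood ratio, so prior odds = posterior odds ÷ LR.
Posterior odds = 0.816/(1−0.816) = 4.4348. LR = 0.83/0.11 = 7.5455.
Prior odds = 4.4348/7.5455 = 0.5877, so P(H) = 0.5877/(1+0.5877) ≈ 0.37.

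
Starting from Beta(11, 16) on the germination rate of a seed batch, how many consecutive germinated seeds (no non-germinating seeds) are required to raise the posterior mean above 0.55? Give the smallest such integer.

After k germinated seeds and 0 non-germinating seeds the posterior is Beta(11+k, 16), with mean (11+k)/(11+16+k).
Set (11+k)/(27+k) > 0.55 and solve: k > (0.55·27 − 11)/(1 − 0.55) = 8.556.
The smallest integer exceeding 8.556 is 9.

k = 9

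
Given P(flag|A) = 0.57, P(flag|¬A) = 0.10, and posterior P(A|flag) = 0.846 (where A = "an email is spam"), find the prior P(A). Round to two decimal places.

P(A) = 0.49

In odds form, posterior odds = prior odds × likelihood ratio, so prior odds = posterior odds ÷ LR.
Posterior odds = 0.846/(1−0.846) = 5.4935. LR = 0.57/0.10 = 5.7000.
Prior odds = 5.4935/5.7000 = 0.9638, so P(A) = 0.9638/(1+0.9638) ≈ 0.49.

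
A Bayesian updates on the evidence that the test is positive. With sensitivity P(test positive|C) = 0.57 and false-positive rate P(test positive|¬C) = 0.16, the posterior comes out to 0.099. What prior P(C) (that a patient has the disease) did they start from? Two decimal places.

In odds form, posterior odds = prior odds × likelihood ratio, so prior odds = posterior odds ÷ LR.
Posterior odds = 0.099/(1−0.099) = 0.1099. LR = 0.57/0.16 = 3.5625.
Prior odds = 0.1099/3.5625 = 0.0308, so P(C) = 0.0308/(1+0.0308) ≈ 0.03.

P(C) = 0.03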